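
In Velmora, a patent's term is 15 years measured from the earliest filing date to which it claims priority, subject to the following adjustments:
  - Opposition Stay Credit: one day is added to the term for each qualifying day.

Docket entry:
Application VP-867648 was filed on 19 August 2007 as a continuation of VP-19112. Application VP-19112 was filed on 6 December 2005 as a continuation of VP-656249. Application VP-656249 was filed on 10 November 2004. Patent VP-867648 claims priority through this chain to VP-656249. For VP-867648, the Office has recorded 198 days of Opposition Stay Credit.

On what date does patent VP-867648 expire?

Earliest priority filing: 10 November 2004.
Base term: 10 November 2004 + 15 years → 10 November 2019.
Opposition Stay Credit: +198 days → 26 May 2020.

2020-05-26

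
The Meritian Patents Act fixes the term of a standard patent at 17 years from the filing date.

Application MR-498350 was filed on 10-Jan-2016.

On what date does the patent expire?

2033-01-10

Filing date + 17 years → 10 January 2033.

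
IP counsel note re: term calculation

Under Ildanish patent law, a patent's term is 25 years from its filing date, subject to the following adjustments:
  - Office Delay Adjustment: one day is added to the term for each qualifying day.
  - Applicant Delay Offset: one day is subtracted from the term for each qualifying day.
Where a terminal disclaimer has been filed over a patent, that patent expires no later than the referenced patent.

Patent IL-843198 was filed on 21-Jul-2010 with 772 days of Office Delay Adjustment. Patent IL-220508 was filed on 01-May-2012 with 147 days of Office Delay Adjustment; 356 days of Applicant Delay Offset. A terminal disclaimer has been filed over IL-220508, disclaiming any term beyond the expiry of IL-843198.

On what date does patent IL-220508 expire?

Natural term of IL-220508:
  Base: filing + 25 years → 1 May 2037.
  Office Delay Adjustment: +147 days → 25 September 2037.
  Applicant Delay Offset: −356 days → 4 October 2036.
Expiry of referenced patent IL-843198:
  Base: filing + 25 years → 21 July 2035.
  Office Delay Adjustment: +772 days → 31 August 2037.
Terminal disclaimer: IL-220508 expires on the earlier of 4 October 2036 and 31 August 2037.

October 4, 2036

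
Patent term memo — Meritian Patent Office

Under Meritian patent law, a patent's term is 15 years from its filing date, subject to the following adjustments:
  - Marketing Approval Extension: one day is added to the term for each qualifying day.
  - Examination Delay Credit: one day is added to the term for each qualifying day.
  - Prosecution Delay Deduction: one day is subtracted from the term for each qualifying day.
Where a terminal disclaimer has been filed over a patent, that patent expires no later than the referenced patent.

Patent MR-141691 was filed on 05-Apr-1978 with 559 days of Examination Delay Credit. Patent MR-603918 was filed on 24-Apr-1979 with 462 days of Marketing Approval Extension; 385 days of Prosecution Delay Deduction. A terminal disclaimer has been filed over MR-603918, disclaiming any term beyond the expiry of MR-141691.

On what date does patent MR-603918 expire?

July 10, 1994

Natural term of MR-603918:
  Base: filing + 15 years → 24 April 1994.
  Marketing Approval Extension: +462 days → 30 July 1995.
  Prosecution Delay Deduction: −385 days → 10 July 1994.
Expiry of referenced patent MR-141691:
  Base: filing + 15 years → 5 April 1993.
  Examination Delay Credit: +559 days → 16 October 1994.
Terminal disclaimer: MR-603918 expires on the earlier of 10 July 1994 and 16 October 1994.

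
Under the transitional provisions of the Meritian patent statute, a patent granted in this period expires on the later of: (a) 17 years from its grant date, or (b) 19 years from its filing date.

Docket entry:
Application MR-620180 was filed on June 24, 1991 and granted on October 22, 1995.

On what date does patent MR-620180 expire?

2012-10-22

(a) grant + 17 years → 22 October 2012.
(b) filing + 19 years → 24 June 2010.
Later of the two: 22 October 2012.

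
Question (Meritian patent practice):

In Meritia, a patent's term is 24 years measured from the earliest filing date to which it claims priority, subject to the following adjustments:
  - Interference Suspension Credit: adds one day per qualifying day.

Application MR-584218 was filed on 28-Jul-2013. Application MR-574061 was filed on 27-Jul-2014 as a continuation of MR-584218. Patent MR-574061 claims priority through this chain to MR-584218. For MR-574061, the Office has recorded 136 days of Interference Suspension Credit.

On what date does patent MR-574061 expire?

2037-12-11

Earliest priority filing: 28 July 2013.
Base term: 28 July 2013 + 24 years → 28 July 2037.
Interference Suspension Credit: +136 days → 11 December 2037.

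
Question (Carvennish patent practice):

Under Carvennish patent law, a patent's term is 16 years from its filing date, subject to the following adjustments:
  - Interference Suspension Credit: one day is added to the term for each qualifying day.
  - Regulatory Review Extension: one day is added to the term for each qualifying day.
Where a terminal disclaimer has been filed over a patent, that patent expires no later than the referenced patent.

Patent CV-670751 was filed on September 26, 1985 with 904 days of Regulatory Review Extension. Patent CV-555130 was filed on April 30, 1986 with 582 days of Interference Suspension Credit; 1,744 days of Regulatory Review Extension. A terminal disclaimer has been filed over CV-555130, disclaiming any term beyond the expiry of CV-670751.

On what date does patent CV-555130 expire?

March 18, 2004

Natural term of CV-555130:
  Base: filing + 16 years → 30 April 2002.
  Interference Suspension Credit: +582 days → 3 December 2003.
  Regulatory Review Extension: +1744 days → 11 September 2008.
Expiry of referenced patent CV-670751:
  Base: filing + 16 years → 26 September 2001.
  Regulatory Review Extension: +904 days → 18 March 2004.
Terminal disclaimer: CV-555130 expires on the earlier of 11 September 2008 and 18 March 2004.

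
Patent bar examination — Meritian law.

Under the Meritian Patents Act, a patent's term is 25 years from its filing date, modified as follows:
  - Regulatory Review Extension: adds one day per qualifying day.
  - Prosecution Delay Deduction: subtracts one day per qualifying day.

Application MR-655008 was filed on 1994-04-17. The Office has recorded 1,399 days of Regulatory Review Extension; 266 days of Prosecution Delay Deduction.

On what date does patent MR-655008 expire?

2022-05-24

Base term: filing date + 25 years → 17 April 2019.
Regulatory Review Extension: +1399 days → 14 February 2023.
Prosecution Delay Deduction: −266 days → 24 May 2022.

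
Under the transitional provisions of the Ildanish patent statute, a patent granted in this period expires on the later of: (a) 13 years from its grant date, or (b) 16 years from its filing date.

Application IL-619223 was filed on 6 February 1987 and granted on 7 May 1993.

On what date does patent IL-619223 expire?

May 7, 2006

(a) grant + 13 years → 7 May 2006.
(b) filing + 16 years → 6 February 2003.
Later of the two: 7 May 2006.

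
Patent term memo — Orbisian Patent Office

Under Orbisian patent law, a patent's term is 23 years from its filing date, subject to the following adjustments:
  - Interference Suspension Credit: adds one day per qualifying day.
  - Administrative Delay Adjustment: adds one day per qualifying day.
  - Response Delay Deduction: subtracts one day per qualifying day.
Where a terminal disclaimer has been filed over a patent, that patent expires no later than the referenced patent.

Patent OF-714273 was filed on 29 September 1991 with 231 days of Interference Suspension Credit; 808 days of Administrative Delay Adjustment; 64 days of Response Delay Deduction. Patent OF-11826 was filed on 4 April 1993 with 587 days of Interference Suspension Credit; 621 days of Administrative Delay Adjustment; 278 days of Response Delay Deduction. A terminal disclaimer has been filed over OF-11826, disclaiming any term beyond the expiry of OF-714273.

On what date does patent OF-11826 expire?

Natural term of OF-11826:
  Base: filing + 23 years → 4 April 2016.
  Interference Suspension Credit: +587 days → 12 November 2017.
  Administrative Delay Adjustment: +621 days → 26 July 2019.
  Response Delay Deduction: −278 days → 21 October 2018.
Expiry of referenced patent OF-714273:
  Base: filing + 23 years → 29 September 2014.
  Interference Suspension Credit: +231 days → 18 May 2015.
  Administrative Delay Adjustment: +808 days → 3 August 2017.
  Response Delay Deduction: −64 days → 31 May 2017.
Terminal disclaimer: OF-11826 expires on the earlier of 21 October 2018 and 31 May 2017.

2017-05-31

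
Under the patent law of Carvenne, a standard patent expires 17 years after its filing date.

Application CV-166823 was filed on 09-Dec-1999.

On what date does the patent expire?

2016-12-09

Filing date + 17 years → 9 December 2016.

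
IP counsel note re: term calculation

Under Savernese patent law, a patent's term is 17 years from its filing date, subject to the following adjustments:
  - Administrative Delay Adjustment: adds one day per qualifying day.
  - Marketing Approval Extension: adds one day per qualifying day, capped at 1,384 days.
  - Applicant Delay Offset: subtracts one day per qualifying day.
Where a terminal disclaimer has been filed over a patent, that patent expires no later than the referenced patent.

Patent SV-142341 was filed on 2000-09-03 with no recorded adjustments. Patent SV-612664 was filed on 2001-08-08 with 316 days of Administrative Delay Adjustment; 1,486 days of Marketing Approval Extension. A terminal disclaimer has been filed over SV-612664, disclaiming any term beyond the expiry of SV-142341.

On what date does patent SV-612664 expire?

Natural term of SV-612664:
  Base: filing + 17 years → 8 August 2018.
  Administrative Delay Adjustment: +316 days → 20 June 2019.
  Marketing Approval Extension: 1486 days claimed exceeds the 1384-day cap, so +1384 days → 4 April 2023.
Expiry of referenced patent SV-142341:
  Base: filing + 17 years → 3 September 2017.
Terminal disclaimer: SV-612664 expires on the earlier of 4 April 2023 and 3 September 2017.

September 3, 2017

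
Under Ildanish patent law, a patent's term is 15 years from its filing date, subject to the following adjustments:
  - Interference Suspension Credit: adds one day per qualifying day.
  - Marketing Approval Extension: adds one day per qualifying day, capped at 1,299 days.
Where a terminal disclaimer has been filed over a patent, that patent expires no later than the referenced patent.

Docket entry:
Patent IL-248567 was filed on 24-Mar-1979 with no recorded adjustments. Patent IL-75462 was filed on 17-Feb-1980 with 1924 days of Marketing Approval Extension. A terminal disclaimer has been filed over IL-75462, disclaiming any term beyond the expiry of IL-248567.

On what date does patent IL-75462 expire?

1994-03-24

Natural term of IL-75462:
  Base: filing + 15 years → 17 February 1995.
  Marketing Approval Extension: 1924 days claimed exceeds the 1299-day cap, so +1299 days → 8 September 1998.
Expiry of referenced patent IL-248567:
  Base: filing + 15 years → 24 March 1994.
Terminal disclaimer: IL-75462 expires on the earlier of 8 September 1998 and 24 March 1994.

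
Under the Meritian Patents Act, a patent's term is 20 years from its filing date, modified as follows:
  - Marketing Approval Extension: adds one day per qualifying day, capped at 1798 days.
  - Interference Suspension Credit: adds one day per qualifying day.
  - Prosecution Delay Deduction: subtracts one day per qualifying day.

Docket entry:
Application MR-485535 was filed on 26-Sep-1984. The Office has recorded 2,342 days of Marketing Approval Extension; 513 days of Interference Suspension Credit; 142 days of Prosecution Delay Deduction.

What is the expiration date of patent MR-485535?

Base term: filing date + 20 years → 26 September 2004.
Marketing Approval Extension: 2342 days claimed exceeds the 1798-day cap, so +1798 days → 29 August 2009.
Interference Suspension Credit: +513 days → 24 January 2011.
Prosecution Delay Deduction: −142 days → 4 September 2010.

2010-09-04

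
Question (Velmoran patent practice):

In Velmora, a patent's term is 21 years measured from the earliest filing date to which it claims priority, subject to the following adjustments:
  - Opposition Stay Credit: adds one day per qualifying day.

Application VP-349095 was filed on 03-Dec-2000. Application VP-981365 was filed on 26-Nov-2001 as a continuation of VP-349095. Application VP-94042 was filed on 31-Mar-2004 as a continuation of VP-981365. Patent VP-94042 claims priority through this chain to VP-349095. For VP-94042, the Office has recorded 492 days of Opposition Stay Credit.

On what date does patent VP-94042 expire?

April 9, 2023

Earliest priority filing: 3 December 2000.
Base term: 3 December 2000 + 21 years → 3 December 2021.
Opposition Stay Credit: +492 days → 9 April 2023.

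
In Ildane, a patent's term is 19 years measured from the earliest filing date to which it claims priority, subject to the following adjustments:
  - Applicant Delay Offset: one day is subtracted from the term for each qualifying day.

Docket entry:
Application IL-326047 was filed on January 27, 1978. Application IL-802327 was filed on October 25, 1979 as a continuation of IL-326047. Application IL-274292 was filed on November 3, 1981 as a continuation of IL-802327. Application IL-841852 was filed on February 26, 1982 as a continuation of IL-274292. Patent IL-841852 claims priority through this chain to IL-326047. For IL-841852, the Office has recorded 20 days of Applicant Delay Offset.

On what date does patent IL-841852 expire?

Earliest priority filing: 27 January 1978.
Base term: 27 January 1978 + 19 years → 27 January 1997.
Applicant Delay Offset: −20 days → 7 January 1997.

January 7, 1997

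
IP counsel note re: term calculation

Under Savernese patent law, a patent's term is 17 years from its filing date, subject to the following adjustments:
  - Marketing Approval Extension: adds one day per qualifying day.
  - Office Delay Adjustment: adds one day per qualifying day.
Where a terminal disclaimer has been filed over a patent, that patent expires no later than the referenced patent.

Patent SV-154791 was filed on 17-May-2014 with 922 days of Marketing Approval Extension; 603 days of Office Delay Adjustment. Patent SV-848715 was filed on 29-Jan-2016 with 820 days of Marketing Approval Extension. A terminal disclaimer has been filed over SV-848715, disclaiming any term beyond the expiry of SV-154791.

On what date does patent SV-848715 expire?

Natural term of SV-848715:
  Base: filing + 17 years → 29 January 2033.
  Marketing Approval Extension: +820 days → 29 April 2035.
Expiry of referenced patent SV-154791:
  Base: filing + 17 years → 17 May 2031.
  Marketing Approval Extension: +922 days → 24 November 2033.
  Office Delay Adjustment: +603 days → 20 July 2035.
Terminal disclaimer: SV-848715 expires on the earlier of 29 April 2035 and 20 July 2035.

2035-04-29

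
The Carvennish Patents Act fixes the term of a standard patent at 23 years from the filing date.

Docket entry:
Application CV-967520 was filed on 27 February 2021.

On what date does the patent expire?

2044-02-27

Filing date + 23 years → 27 February 2044.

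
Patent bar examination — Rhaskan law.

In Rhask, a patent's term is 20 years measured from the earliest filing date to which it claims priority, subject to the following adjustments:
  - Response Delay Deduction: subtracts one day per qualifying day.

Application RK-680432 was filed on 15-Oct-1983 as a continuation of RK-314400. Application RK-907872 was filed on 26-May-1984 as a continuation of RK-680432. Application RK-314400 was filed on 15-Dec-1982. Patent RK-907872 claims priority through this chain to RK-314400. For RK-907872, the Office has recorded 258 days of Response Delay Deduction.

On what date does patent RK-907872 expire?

2002-04-01

Earliest priority filing: 15 December 1982.
Base term: 15 December 1982 + 20 years → 15 December 2002.
Response Delay Deduction: −258 days → 1 April 2002.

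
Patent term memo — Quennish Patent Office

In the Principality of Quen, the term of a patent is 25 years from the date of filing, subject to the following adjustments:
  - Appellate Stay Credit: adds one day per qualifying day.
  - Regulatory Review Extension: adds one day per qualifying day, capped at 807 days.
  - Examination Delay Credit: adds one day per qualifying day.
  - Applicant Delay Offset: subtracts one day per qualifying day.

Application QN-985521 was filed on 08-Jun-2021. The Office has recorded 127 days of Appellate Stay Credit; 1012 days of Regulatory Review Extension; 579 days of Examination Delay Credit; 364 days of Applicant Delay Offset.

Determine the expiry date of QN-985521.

July 31, 2049

Base term: filing date + 25 years → 8 June 2046.
Appellate Stay Credit: +127 days → 13 October 2046.
Regulatory Review Extension: 1012 days claimed exceeds the 807-day cap, so +807 days → 28 December 2048.
Examination Delay Credit: +579 days → 30 July 2050.
Applicant Delay Offset: −364 days → 31 July 2049.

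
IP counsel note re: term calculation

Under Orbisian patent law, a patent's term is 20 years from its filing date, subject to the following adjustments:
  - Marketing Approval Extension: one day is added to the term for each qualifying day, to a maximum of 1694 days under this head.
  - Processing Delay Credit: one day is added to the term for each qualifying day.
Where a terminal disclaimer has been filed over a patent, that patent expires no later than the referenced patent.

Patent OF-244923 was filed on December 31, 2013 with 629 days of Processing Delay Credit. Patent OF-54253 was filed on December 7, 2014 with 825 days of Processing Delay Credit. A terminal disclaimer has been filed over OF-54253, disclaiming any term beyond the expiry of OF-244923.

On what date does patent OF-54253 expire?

September 21, 2035

Natural term of OF-54253:
  Base: filing + 20 years → 7 December 2034.
  Processing Delay Credit: +825 days → 11 March 2037.
Expiry of referenced patent OF-244923:
  Base: filing + 20 years → 31 December 2033.
  Processing Delay Credit: +629 days → 21 September 2035.
Terminal disclaimer: OF-54253 expires on the earlier of 11 March 2037 and 21 September 2035.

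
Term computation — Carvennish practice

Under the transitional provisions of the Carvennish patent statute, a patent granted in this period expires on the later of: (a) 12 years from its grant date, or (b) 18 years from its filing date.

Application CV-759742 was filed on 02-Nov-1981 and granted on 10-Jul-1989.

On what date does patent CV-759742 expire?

(a) grant + 12 years → 10 July 2001.
(b) filing + 18 years → 2 November 1999.
Later of the two: 10 July 2001.

July 10, 2001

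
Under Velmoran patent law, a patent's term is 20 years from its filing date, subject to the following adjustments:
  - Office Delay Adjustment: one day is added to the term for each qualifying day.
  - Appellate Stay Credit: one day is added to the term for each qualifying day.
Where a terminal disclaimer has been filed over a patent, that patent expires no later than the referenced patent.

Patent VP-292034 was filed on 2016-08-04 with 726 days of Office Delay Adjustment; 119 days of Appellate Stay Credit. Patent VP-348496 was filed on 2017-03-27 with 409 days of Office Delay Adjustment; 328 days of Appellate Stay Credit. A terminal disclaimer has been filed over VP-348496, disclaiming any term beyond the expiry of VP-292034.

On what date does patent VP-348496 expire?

2038-11-27

Natural term of VP-348496:
  Base: filing + 20 years → 27 March 2037.
  Office Delay Adjustment: +409 days → 10 May 2038.
  Appellate Stay Credit: +328 days → 3 April 2039.
Expiry of referenced patent VP-292034:
  Base: filing + 20 years → 4 August 2036.
  Office Delay Adjustment: +726 days → 31 July 2038.
  Appellate Stay Credit: +119 days → 27 November 2038.
Terminal disclaimer: VP-348496 expires on the earlier of 3 April 2039 and 27 November 2038.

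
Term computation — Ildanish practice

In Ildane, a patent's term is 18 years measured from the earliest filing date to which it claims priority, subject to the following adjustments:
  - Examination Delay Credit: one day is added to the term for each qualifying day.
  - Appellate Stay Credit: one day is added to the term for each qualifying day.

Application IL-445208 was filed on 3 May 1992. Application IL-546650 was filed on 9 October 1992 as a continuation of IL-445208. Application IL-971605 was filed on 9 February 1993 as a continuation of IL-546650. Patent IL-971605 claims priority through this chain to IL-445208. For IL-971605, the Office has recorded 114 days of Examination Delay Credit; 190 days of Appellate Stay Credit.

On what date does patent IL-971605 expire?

March 3, 2011

Earliest priority filing: 3 May 1992.
Base term: 3 May 1992 + 18 years → 3 May 2010.
Examination Delay Credit: +114 days → 25 August 2010.
Appellate Stay Credit: +190 days → 3 March 2011.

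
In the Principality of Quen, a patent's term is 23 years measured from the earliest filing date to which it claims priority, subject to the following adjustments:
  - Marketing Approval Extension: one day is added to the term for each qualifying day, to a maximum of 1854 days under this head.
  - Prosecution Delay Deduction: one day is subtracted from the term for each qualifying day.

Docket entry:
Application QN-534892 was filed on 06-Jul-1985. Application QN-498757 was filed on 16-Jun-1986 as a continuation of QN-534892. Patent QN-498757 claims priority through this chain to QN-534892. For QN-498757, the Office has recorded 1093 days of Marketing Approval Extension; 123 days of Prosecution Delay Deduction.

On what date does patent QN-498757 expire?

Earliest priority filing: 6 July 1985.
Base term: 6 July 1985 + 23 years → 6 July 2008.
Marketing Approval Extension: 1093 days (within the 1854-day cap) → +1093 days → 4 July 2011.
Prosecution Delay Deduction: −123 days → 3 March 2011.

March 3, 2011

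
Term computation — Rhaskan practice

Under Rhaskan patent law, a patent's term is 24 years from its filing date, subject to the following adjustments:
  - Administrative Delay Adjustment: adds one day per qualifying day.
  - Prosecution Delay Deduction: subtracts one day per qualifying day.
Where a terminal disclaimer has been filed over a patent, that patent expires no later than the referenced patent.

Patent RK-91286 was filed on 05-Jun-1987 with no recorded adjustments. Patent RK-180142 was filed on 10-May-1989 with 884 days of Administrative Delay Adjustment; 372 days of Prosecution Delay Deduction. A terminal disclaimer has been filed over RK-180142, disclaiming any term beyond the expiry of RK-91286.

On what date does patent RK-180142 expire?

Natural term of RK-180142:
  Base: filing + 24 years → 10 May 2013.
  Administrative Delay Adjustment: +884 days → 11 October 2015.
  Prosecution Delay Deduction: −372 days → 4 October 2014.
Expiry of referenced patent RK-91286:
  Base: filing + 24 years → 5 June 2011.
Terminal disclaimer: RK-180142 expires on the earlier of 4 October 2014 and 5 June 2011.

June 5, 2011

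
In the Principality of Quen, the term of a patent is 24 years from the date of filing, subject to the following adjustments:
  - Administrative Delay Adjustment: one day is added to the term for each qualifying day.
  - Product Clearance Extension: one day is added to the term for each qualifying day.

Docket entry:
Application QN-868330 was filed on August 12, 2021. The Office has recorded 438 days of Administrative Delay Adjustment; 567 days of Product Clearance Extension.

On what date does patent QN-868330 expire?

2048-05-13

Base term: filing date + 24 years → 12 August 2045.
Administrative Delay Adjustment: +438 days → 24 October 2046.
Product Clearance Extension: +567 days → 13 May 2048.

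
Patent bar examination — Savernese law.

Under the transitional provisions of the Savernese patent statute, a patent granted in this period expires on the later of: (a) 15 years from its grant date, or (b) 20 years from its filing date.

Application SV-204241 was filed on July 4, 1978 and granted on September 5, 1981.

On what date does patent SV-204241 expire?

1998-07-04

(a) grant + 15 years → 5 September 1996.
(b) filing + 20 years → 4 July 1998.
Later of the two: 4 July 1998.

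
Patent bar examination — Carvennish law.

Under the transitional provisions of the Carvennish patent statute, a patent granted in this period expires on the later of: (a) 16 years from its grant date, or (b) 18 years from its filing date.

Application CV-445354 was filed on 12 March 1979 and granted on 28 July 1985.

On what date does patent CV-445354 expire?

(a) grant + 16 years → 28 July 2001.
(b) filing + 18 years → 12 March 1997.
Later of the two: 28 July 2001.

2001-07-28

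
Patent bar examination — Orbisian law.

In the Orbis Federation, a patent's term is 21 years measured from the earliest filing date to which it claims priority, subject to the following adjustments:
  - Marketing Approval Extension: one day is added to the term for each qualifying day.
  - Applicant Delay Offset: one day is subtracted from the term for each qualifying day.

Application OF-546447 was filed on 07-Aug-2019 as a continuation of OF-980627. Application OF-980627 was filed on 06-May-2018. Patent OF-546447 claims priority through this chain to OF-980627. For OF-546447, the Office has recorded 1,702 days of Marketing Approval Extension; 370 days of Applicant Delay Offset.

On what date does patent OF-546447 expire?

Earliest priority filing: 6 May 2018.
Base term: 6 May 2018 + 21 years → 6 May 2039.
Marketing Approval Extension: +1702 days → 2 January 2044.
Applicant Delay Offset: −370 days → 28 December 2042.

December 28, 2042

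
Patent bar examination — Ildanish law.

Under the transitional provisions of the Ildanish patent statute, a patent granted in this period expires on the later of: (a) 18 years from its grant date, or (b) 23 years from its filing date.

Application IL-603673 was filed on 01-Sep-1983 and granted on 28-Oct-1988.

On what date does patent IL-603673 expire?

(a) grant + 18 years → 28 October 2006.
(b) filing + 23 years → 1 September 2006.
Later of the two: 28 October 2006.

2006-10-28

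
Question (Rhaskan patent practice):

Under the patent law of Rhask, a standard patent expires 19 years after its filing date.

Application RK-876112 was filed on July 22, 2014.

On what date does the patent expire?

Filing date + 19 years → 22 July 2033.

July 22, 2033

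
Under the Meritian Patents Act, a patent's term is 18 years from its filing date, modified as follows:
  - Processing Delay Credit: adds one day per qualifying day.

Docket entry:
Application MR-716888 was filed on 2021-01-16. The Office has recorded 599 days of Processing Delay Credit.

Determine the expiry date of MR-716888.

September 6, 2040

Base term: filing date + 18 years → 16 January 2039.
Processing Delay Credit: +599 days → 6 September 2040.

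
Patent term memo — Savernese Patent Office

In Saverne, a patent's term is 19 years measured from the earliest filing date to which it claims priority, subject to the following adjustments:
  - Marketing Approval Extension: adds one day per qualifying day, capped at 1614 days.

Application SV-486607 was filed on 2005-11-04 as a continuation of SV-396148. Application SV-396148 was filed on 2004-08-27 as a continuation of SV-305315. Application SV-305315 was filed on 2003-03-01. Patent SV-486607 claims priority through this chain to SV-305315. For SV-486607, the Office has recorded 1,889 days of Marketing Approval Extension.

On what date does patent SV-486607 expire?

Earliest priority filing: 1 March 2003.
Base term: 1 March 2003 + 19 years → 1 March 2022.
Marketing Approval Extension: 1889 days claimed exceeds the 1614-day cap, so +1614 days → 1 August 2026.

August 1, 2026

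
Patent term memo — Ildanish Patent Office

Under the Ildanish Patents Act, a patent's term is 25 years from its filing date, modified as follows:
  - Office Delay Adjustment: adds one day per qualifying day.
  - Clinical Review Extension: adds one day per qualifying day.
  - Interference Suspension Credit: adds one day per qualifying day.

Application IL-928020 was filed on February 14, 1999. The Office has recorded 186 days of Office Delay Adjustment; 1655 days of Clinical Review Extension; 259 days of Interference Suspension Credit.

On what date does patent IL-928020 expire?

Base term: filing date + 25 years → 14 February 2024.
Office Delay Adjustment: +186 days → 18 August 2024.
Clinical Review Extension: +1655 days → 28 February 2029.
Interference Suspension Credit: +259 days → 14 November 2029.

2029-11-14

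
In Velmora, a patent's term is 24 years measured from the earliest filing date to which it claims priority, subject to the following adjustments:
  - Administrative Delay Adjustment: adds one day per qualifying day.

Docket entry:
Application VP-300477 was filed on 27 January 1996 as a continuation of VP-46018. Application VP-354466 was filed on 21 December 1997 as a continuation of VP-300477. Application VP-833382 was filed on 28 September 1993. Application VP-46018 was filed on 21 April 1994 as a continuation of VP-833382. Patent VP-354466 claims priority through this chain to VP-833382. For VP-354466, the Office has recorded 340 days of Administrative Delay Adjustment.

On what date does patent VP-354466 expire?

2018-09-03

Earliest priority filing: 28 September 1993.
Base term: 28 September 1993 + 24 years → 28 September 2017.
Administrative Delay Adjustment: +340 days → 3 September 2018.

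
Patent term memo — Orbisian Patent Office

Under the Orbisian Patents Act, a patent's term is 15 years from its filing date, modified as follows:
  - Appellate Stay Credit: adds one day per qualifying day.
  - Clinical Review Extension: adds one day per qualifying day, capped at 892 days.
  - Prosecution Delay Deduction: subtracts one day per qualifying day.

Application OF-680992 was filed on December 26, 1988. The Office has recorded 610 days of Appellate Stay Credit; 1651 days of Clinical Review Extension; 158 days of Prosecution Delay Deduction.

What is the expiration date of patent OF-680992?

Base term: filing date + 15 years → 26 December 2003.
Appellate Stay Credit: +610 days → 27 August 2005.
Clinical Review Extension: 1651 days claimed exceeds the 892-day cap, so +892 days → 5 February 2008.
Prosecution Delay Deduction: −158 days → 31 August 2007.

2007-08-31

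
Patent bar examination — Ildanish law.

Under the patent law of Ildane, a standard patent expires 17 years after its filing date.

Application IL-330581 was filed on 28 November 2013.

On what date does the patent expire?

Filing date + 17 years → 28 November 2030.

November 28, 2030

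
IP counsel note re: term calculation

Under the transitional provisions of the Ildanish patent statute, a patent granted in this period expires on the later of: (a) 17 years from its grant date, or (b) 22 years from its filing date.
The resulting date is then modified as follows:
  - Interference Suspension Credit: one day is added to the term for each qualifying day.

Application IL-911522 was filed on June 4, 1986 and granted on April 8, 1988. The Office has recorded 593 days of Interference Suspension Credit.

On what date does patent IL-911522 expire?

(a) grant + 17 years → 8 April 2005.
(b) filing + 22 years → 4 June 2008.
Later of the two: 4 June 2008.
Interference Suspension Credit: +593 days → 18 January 2010.

January 18, 2010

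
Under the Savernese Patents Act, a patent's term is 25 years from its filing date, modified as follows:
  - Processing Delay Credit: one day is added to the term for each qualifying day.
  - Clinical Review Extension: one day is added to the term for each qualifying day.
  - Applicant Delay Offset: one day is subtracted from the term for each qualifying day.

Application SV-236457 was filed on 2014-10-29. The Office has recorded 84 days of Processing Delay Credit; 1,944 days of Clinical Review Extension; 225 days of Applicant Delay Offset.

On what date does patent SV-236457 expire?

Base term: filing date + 25 years → 29 October 2039.
Processing Delay Credit: +84 days → 21 January 2040.
Clinical Review Extension: +1944 days → 18 May 2045.
Applicant Delay Offset: −225 days → 5 October 2044.

2044-10-05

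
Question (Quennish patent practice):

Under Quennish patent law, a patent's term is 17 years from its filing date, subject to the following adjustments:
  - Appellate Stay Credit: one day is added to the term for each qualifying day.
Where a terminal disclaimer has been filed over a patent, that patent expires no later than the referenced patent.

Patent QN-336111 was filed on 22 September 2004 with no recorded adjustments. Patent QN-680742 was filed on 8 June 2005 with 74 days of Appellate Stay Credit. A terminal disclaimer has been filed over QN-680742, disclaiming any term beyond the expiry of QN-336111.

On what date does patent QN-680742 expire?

Natural term of QN-680742:
  Base: filing + 17 years → 8 June 2022.
  Appellate Stay Credit: +74 days → 21 August 2022.
Expiry of referenced patent QN-336111:
  Base: filing + 17 years → 22 September 2021.
Terminal disclaimer: QN-680742 expires on the earlier of 21 August 2022 and 22 September 2021.

2021-09-22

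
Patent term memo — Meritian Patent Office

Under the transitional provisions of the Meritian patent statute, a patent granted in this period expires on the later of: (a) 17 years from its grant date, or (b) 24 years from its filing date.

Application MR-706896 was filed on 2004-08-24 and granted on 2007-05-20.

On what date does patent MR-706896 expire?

(a) grant + 17 years → 20 May 2024.
(b) filing + 24 years → 24 August 2028.
Later of the two: 24 August 2028.

2028-08-24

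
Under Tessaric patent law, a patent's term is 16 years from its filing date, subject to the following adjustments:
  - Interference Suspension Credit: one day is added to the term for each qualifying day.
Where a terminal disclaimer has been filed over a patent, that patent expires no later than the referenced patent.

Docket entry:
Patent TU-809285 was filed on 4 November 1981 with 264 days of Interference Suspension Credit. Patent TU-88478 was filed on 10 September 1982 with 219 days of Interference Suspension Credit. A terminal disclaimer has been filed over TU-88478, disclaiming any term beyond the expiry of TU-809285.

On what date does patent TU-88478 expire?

1998-07-26

Natural term of TU-88478:
  Base: filing + 16 years → 10 September 1998.
  Interference Suspension Credit: +219 days → 17 April 1999.
Expiry of referenced patent TU-809285:
  Base: filing + 16 years → 4 November 1997.
  Interference Suspension Credit: +264 days → 26 July 1998.
Terminal disclaimer: TU-88478 expires on the earlier of 17 April 1999 and 26 July 1998.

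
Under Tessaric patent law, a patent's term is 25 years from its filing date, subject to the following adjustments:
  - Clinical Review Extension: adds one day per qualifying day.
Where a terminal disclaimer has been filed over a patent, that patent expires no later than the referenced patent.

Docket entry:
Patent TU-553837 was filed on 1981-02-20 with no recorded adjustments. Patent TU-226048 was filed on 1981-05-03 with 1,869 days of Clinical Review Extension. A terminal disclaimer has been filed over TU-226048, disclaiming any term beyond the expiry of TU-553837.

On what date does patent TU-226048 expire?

2006-02-20

Natural term of TU-226048:
  Base: filing + 25 years → 3 May 2006.
  Clinical Review Extension: +1869 days → 15 June 2011.
Expiry of referenced patent TU-553837:
  Base: filing + 25 years → 20 February 2006.
Terminal disclaimer: TU-226048 expires on the earlier of 15 June 2011 and 20 February 2006.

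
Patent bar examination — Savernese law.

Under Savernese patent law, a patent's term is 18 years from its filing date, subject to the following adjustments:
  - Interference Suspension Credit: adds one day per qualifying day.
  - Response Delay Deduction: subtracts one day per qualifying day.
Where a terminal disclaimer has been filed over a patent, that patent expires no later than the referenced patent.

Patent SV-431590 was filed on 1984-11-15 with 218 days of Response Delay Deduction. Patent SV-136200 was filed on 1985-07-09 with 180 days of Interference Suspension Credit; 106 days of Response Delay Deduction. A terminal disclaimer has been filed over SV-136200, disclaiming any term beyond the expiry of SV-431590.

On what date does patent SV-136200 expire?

2002-04-11

Natural term of SV-136200:
  Base: filing + 18 years → 9 July 2003.
  Interference Suspension Credit: +180 days → 5 January 2004.
  Response Delay Deduction: −106 days → 21 September 2003.
Expiry of referenced patent SV-431590:
  Base: filing + 18 years → 15 November 2002.
  Response Delay Deduction: −218 days → 11 April 2002.
Terminal disclaimer: SV-136200 expires on the earlier of 21 September 2003 and 11 April 2002.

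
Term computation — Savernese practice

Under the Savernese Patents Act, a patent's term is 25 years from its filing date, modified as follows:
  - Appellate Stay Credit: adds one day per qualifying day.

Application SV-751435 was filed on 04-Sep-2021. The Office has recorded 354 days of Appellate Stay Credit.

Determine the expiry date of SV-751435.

Base term: filing date + 25 years → 4 September 2046.
Appellate Stay Credit: +354 days → 24 August 2047.

August 24, 2047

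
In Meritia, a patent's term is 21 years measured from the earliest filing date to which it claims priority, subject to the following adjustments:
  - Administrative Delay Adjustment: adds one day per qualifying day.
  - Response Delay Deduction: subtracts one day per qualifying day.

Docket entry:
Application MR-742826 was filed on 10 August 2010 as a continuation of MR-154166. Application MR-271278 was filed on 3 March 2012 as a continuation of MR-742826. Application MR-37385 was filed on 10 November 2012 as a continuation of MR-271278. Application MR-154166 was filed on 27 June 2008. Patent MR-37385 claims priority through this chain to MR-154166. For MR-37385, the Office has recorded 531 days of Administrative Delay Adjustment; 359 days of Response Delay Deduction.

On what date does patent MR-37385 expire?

2029-12-16

Earliest priority filing: 27 June 2008.
Base term: 27 June 2008 + 21 years → 27 June 2029.
Administrative Delay Adjustment: +531 days → 10 December 2030.
Response Delay Deduction: −359 days → 16 December 2029.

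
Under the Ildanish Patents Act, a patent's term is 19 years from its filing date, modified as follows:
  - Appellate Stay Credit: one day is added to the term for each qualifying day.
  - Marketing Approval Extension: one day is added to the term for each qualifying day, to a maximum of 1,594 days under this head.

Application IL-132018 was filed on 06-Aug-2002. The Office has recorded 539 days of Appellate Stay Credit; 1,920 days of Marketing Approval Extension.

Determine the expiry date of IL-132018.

June 9, 2027

Base term: filing date + 19 years → 6 August 2021.
Appellate Stay Credit: +539 days → 27 January 2023.
Marketing Approval Extension: 1920 days claimed exceeds the 1594-day cap, so +1594 days → 9 June 2027.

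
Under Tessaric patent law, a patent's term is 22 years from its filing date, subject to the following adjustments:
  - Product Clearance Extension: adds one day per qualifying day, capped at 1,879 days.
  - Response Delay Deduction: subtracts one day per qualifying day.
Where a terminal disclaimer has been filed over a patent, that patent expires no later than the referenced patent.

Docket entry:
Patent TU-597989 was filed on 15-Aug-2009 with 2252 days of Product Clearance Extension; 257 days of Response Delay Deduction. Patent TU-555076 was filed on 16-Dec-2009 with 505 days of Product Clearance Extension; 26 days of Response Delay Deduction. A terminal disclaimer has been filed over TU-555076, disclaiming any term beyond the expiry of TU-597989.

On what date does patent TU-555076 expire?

Natural term of TU-555076:
  Base: filing + 22 years → 16 December 2031.
  Product Clearance Extension: 505 days (within the 1879-day cap) → +505 days → 4 May 2033.
  Response Delay Deduction: −26 days → 8 April 2033.
Expiry of referenced patent TU-597989:
  Base: filing + 22 years → 15 August 2031.
  Product Clearance Extension: 2252 days claimed exceeds the 1879-day cap, so +1879 days → 6 October 2036.
  Response Delay Deduction: −257 days → 23 January 2036.
Terminal disclaimer: TU-555076 expires on the earlier of 8 April 2033 and 23 January 2036.

April 8, 2033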